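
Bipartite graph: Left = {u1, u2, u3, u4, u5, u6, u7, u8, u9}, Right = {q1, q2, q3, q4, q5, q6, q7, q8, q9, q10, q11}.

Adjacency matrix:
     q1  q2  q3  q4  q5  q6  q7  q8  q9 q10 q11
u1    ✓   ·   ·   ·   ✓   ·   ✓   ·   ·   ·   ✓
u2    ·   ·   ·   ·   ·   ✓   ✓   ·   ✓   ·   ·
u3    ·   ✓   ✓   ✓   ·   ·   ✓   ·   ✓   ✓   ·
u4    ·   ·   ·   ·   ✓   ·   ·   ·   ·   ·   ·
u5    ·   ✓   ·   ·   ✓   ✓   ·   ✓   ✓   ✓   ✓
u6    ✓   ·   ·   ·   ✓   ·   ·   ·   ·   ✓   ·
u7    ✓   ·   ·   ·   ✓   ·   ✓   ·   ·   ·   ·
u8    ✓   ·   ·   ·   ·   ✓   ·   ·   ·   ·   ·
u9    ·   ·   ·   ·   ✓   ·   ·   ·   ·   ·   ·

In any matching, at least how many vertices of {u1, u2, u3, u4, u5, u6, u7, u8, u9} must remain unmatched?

1

For example, pair u1-q11, u2-q7, u3-q4, u4-q5, u5-q9, u6-q10, u7-q1, u8-q6.
The set {u4, u9} has only 1 neighbour ({q5}), so by Hall's theorem at most 8 of the 9 left vertices can be matched.
That matches 8 of the 9, leaving 1 unmatched; no matching can do better.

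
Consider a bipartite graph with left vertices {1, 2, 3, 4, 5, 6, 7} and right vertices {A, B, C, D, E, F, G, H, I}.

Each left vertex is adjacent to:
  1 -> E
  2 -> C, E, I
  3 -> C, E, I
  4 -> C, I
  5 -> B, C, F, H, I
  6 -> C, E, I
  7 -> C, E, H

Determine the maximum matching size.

5

A valid assignment of size 5: 1-E, 2-I, 3-C, 5-B, 7-H.
The set {1, 2, 3, 4, 6} has only 3 neighbours ({C, E, I}), so by Hall's theorem at most 5 of the 7 left vertices can be matched.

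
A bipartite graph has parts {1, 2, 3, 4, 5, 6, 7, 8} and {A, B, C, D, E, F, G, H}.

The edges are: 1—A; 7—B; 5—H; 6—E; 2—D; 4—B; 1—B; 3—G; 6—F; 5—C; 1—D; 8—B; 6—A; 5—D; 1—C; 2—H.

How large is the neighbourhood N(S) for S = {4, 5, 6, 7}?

The union of neighbours of {4, 5, 6, 7} is {A, B, C, D, E, F, H}, which has 7 elements.
Since |N(S)| = 7 ≥ |S| = 4, Hall's condition holds for this subset.

7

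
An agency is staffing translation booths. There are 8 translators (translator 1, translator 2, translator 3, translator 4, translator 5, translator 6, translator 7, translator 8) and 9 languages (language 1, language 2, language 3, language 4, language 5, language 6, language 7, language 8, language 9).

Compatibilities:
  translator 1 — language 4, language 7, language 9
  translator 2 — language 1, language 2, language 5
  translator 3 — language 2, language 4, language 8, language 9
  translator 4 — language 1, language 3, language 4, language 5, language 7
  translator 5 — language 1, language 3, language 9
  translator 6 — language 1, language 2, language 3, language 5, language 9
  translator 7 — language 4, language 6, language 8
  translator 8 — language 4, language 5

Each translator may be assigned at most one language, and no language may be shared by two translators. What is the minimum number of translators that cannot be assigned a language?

One maximum matching: translator 1-language 9, translator 2-language 5, translator 3-language 2, translator 4-language 7, translator 5-language 1, translator 6-language 3, translator 7-language 8, translator 8-language 4.
All 8 translators are matched, so no larger matching exists.
That matches 8 of the 8, leaving 0 unmatched; no matching can do better.

0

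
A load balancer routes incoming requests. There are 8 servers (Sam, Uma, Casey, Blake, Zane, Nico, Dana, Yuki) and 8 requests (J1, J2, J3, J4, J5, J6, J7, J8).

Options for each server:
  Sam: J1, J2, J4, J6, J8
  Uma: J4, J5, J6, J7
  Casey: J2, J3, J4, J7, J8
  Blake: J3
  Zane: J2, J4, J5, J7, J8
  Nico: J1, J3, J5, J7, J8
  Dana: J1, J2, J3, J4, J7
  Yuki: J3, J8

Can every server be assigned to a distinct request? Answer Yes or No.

Yes

A valid assignment of size 8: Sam-J6, Uma-J5, Casey-J4, Blake-J3, Zane-J2, Nico-J1, Dana-J7, Yuki-J8.
All 8 servers are covered.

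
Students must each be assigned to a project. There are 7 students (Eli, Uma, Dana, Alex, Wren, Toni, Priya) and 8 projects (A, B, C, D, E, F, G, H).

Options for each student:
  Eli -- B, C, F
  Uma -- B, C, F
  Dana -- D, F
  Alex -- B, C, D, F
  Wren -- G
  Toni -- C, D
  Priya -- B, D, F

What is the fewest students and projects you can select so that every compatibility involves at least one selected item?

{Wren, B, C, D, F} is a vertex cover of size 5: every edge has an endpoint in this set.
No smaller cover exists because Eli–F, Uma–C, Dana–D, Alex–B, Wren–G is a matching of size 5, and a cover must include an endpoint of each of these disjoint edges (König's theorem).

5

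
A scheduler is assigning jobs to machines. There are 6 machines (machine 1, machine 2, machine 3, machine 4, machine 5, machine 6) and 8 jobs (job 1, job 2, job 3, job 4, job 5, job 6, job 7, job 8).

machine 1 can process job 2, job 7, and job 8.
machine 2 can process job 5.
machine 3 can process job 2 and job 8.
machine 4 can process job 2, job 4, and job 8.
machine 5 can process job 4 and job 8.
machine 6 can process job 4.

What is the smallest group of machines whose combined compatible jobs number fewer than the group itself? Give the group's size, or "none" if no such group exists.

4

Take S = {machine 3, machine 4, machine 5, machine 6}. Its neighbourhood is {job 2, job 4, job 8}, so |N(S)| = 3 < |S| = 4.
Every subset of size less than 4 has at least as many neighbours as members, so 4 is the minimum.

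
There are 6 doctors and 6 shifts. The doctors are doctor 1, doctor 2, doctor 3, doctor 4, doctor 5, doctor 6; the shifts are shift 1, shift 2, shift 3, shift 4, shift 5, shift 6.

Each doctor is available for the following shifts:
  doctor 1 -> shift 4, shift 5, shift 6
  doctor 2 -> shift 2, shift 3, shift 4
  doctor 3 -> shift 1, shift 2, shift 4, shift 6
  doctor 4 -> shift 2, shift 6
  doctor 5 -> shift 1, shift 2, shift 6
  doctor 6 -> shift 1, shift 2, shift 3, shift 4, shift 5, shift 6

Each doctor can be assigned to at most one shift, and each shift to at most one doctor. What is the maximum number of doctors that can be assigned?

6

A valid assignment of size 6: doctor 1–shift 6, doctor 2–shift 3, doctor 3–shift 4, doctor 4–shift 2, doctor 5–shift 1, doctor 6–shift 5.
This saturates every doctor, so 6 is the maximum.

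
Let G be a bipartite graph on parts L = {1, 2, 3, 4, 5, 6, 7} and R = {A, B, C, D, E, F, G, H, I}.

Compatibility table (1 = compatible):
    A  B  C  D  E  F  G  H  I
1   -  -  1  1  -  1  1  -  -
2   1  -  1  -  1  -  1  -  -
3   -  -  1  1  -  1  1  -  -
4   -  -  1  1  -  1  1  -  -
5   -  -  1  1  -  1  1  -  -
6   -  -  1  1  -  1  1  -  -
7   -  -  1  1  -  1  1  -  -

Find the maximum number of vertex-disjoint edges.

5

One maximum matching: 1–G, 2–E, 3–D, 4–C, 5–F.
The set {1, 3, 4, 5, 6, 7} has only 4 neighbours ({C, D, F, G}), so by Hall's theorem at most 5 of the 7 left vertices can be matched.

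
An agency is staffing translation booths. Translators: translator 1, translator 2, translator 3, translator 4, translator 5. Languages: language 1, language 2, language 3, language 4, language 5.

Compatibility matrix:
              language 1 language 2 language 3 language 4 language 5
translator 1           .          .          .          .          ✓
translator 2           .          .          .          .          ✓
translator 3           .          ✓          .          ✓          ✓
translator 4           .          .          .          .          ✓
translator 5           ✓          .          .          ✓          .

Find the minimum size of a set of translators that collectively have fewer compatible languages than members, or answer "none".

Take S = {translator 1, translator 2}. Its neighbourhood is {language 5}, so |N(S)| = 1 < |S| = 2.
No single vertex violates Hall's condition since each has at least one neighbour, so 2 is the minimum.

2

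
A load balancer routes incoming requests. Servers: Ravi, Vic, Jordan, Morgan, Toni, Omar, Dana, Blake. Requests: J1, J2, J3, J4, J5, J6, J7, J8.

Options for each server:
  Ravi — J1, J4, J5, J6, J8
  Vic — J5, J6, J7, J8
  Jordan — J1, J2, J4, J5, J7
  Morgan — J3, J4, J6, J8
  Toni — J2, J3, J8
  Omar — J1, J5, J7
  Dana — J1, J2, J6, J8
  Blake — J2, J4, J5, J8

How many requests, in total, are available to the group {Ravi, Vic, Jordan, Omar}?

The union of neighbours of {Ravi, Vic, Jordan, Omar} is {J1, J2, J4, J5, J6, J7, J8}, which has 7 elements.
Since |N(S)| = 7 ≥ |S| = 4, Hall's condition holds for this subset.

7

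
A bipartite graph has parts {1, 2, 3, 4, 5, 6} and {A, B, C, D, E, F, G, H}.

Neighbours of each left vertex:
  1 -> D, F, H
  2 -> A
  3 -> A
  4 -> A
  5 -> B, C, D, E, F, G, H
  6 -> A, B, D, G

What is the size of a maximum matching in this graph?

For example, pair 1→F, 2→A, 5→G, 6→B.
The set {2, 3, 4} has only 1 neighbour ({A}), so by Hall's theorem at most 4 of the 6 left vertices can be matched.

4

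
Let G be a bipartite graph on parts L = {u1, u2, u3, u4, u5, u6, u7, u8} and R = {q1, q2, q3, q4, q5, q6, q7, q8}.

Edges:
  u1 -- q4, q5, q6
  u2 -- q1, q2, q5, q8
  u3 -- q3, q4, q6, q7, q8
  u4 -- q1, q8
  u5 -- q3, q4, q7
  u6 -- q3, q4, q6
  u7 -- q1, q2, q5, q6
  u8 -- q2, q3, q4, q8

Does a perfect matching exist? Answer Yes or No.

Yes

One maximum matching: u1→q5, u2→q2, u3→q7, u4→q1, u5→q3, u6→q4, u7→q6, u8→q8.
Every left vertex is matched, so this is a perfect matching.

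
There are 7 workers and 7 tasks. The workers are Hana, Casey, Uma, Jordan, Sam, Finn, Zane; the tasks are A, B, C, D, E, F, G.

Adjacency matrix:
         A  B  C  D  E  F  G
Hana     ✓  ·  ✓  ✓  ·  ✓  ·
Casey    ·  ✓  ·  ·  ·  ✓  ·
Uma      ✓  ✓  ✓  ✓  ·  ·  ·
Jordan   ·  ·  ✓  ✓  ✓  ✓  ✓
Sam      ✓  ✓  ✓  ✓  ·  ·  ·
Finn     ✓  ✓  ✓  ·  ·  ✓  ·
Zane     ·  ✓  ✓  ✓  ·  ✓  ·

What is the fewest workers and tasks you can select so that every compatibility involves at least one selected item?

6

The 6 edges Hana–A, Casey–F, Uma–D, Jordan–G, Sam–C, Finn–B form a matching, so any vertex cover needs at least 6 vertices (one per matched edge).
Conversely {Jordan, A, B, C, D, F} meets every edge and has exactly 6 vertices, so 6 is optimal.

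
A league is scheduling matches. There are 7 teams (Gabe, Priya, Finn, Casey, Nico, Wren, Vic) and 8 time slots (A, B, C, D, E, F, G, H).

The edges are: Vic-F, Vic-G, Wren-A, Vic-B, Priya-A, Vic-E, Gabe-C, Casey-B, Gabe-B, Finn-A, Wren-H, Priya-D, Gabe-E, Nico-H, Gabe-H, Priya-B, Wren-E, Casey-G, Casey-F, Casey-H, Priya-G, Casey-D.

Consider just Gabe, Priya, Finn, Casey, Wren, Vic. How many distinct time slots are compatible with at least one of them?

8

The union of neighbours of {Gabe, Priya, Finn, Casey, Wren, Vic} is {A, B, C, D, E, F, G, H}, which has 8 elements.
Since |N(S)| = 8 ≥ |S| = 6, Hall's condition holds for this subset.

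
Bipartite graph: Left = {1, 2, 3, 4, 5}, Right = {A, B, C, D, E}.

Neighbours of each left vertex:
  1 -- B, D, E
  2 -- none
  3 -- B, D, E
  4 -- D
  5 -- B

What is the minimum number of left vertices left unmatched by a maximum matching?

One maximum matching: 1→E, 3→B, 4→D.
The set {1, 2, 3, 4, 5} has only 3 neighbours ({B, D, E}), so by Hall's theorem at most 3 of the 5 left vertices can be matched.
That matches 3 of the 5, leaving 2 unmatched; no matching can do better.

2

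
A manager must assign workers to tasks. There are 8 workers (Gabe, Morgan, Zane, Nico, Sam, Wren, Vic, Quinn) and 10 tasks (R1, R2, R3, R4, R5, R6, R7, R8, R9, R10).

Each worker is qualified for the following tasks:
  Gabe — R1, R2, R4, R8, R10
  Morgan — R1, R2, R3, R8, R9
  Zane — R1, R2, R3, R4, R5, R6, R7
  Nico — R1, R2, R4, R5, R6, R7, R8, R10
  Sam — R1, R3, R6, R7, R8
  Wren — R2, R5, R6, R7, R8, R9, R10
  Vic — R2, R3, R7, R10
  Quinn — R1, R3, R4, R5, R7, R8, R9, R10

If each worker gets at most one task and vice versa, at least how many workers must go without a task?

0

One maximum matching: Gabe–R10, Morgan–R2, Zane–R3, Nico–R4, Sam–R1, Wren–R6, Vic–R7, Quinn–R9.
This saturates every worker, so 8 is the maximum.
That matches 8 of the 8, leaving 0 unmatched; no matching can do better.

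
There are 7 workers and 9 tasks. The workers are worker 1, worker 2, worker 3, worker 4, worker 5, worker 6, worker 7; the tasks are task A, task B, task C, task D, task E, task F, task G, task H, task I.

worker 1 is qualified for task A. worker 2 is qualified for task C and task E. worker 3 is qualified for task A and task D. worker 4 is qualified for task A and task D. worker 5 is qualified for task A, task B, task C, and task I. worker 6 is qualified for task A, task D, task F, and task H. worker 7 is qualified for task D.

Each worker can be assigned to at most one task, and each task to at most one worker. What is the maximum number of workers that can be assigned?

5

For example, pair worker 1→task A, worker 2→task E, worker 3→task D, worker 5→task B, worker 6→task F.
The set {worker 1, worker 3, worker 4, worker 7} has only 2 neighbours ({task A, task D}), so by Hall's theorem at most 5 of the 7 workers can be matched.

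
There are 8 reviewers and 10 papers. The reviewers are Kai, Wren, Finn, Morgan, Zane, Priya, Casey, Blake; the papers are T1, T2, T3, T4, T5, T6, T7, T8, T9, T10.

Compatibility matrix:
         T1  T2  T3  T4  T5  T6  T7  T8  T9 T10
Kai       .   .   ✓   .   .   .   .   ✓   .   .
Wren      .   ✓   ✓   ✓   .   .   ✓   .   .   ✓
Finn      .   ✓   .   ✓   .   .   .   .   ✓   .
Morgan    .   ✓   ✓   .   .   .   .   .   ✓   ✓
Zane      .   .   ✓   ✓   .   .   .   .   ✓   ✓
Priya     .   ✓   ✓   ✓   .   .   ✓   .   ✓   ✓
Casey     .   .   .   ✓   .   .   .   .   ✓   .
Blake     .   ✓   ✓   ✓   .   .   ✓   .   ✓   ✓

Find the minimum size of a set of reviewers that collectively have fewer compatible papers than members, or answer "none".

Take S = {Wren, Finn, Morgan, Zane, Priya, Casey, Blake}. Its neighbourhood is {T2, T3, T4, T7, T9, T10}, so |N(S)| = 6 < |S| = 7.
Every subset of size less than 7 has at least as many neighbours as members, so 7 is the minimum.

7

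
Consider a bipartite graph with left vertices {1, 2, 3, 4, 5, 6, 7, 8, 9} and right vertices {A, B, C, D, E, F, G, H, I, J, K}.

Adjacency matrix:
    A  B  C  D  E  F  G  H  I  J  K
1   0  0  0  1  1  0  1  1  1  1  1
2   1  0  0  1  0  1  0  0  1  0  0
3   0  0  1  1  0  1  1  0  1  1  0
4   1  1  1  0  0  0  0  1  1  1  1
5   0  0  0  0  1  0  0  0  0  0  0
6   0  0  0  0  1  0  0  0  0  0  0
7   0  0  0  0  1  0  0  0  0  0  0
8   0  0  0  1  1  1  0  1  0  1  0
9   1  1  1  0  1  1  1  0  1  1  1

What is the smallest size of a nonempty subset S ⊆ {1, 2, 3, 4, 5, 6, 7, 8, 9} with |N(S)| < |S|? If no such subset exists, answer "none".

2

Take S = {5, 6}. Its neighbourhood is {E}, so |N(S)| = 1 < |S| = 2.
No single vertex violates Hall's condition since each has at least one neighbour, so 2 is the minimum.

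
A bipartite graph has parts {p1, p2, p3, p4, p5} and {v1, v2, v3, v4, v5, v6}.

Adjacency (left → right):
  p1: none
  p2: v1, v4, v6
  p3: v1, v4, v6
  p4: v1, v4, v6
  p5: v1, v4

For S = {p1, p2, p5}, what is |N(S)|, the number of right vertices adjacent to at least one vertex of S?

3

The union of neighbours of {p1, p2, p5} is {v1, v4, v6}, which has 3 elements.
Since |N(S)| = 3 ≥ |S| = 3, Hall's condition holds for this subset.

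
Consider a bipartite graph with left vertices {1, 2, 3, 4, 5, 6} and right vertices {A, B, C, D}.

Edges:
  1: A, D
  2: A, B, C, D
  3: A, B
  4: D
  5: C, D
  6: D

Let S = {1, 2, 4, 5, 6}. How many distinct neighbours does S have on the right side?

The union of neighbours of {1, 2, 4, 5, 6} is {A, B, C, D}, which has 4 elements.
Since |N(S)| = 4 < |S| = 5, Hall's condition fails for this subset.

4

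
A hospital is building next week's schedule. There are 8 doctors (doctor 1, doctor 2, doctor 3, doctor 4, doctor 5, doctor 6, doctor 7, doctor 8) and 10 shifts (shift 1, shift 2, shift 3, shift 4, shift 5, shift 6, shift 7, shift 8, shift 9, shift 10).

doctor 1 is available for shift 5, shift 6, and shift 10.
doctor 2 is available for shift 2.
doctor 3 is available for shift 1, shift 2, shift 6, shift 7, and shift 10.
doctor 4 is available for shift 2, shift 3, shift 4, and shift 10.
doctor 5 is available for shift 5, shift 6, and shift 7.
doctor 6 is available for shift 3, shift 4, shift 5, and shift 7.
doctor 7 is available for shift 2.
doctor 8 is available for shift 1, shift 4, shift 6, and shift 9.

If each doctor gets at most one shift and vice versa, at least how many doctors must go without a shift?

For example, pair doctor 1→shift 5, doctor 2→shift 2, doctor 3→shift 1, doctor 4→shift 10, doctor 5→shift 7, doctor 6→shift 3, doctor 8→shift 6.
The set {doctor 2, doctor 7} has only 1 neighbour ({shift 2}), so by Hall's theorem at most 7 of the 8 doctors can be matched.
That matches 7 of the 8, leaving 1 unmatched; no matching can do better.

1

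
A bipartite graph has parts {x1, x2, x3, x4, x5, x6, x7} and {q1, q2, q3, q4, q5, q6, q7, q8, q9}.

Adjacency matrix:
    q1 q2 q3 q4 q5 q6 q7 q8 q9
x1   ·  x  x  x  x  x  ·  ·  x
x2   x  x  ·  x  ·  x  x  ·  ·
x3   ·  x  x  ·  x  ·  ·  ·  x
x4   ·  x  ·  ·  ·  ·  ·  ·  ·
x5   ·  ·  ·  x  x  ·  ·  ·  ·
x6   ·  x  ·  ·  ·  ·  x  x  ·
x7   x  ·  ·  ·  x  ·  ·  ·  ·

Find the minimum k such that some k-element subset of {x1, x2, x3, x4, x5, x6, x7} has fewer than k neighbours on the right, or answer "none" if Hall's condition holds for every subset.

A matching saturating every left vertex exists, for instance x1→q9, x2→q6, x3→q3, x4→q2, x5→q4, x6→q8, x7→q5.
By Hall's marriage theorem, this means |N(S)| ≥ |S| for every subset S, so no violating subset exists.

none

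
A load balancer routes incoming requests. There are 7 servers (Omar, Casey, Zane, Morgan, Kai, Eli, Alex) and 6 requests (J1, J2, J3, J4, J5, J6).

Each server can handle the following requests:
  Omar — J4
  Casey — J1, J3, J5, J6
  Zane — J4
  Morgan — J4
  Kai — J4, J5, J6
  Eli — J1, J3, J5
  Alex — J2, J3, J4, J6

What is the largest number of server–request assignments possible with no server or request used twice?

One maximum matching: Omar–J4, Casey–J1, Kai–J6, Eli–J5, Alex–J3.
The set {Omar, Zane, Morgan} has only 1 neighbour ({J4}), so by Hall's theorem at most 5 of the 7 servers can be matched.

5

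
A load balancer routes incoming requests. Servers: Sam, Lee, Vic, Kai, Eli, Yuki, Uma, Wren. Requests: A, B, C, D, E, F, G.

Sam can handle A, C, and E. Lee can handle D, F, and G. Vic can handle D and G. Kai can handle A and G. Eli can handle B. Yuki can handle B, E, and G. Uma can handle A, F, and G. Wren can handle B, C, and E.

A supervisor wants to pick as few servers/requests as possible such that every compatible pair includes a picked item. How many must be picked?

7

{A, B, C, D, E, F, G} is a vertex cover of size 7: every edge has an endpoint in this set.
No smaller cover exists because Sam–C, Lee–D, Vic–G, Kai–A, Eli–B, Yuki–E, Uma–F is a matching of size 7, and a cover must include an endpoint of each of these disjoint edges (König's theorem).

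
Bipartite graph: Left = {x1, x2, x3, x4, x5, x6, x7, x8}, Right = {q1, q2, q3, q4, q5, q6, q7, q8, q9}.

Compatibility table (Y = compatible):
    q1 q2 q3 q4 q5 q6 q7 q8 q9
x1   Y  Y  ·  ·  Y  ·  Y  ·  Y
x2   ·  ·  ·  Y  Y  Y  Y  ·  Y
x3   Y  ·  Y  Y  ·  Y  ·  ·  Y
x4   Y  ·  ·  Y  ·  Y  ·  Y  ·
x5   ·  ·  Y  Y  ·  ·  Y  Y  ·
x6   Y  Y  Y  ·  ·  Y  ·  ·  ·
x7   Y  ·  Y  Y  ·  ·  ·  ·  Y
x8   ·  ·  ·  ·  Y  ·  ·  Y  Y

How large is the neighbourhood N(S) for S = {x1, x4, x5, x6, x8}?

The union of neighbours of {x1, x4, x5, x6, x8} is {q1, q2, q3, q4, q5, q6, q7, q8, q9}, which has 9 elements.
Since |N(S)| = 9 ≥ |S| = 5, Hall's condition holds for this subset.

9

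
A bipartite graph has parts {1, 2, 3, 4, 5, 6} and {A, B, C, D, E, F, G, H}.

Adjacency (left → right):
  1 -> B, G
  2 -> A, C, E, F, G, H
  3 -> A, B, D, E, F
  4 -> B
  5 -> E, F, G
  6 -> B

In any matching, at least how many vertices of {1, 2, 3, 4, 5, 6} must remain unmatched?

1

One maximum matching: 1–G, 2–H, 3–A, 4–B, 5–E.
The set {4, 6} has only 1 neighbour ({B}), so by Hall's theorem at most 5 of the 6 left vertices can be matched.
That matches 5 of the 6, leaving 1 unmatched; no matching can do better.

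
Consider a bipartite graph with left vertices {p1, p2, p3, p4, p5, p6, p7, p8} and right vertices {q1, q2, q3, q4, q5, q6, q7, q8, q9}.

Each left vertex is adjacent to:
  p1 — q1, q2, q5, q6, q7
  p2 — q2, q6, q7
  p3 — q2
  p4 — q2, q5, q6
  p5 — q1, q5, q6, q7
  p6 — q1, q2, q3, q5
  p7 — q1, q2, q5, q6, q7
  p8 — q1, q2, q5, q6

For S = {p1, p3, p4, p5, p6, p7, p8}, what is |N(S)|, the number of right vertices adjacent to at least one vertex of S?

The union of neighbours of {p1, p3, p4, p5, p6, p7, p8} is {q1, q2, q3, q5, q6, q7}, which has 6 elements.
Since |N(S)| = 6 < |S| = 7, Hall's condition fails for this subset.

6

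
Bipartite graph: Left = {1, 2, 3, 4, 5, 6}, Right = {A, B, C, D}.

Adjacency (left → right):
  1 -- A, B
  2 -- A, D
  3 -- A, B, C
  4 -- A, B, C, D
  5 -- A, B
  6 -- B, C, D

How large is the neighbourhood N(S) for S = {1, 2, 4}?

4

The union of neighbours of {1, 2, 4} is {A, B, C, D}, which has 4 elements.
Since |N(S)| = 4 ≥ |S| = 3, Hall's condition holds for this subset.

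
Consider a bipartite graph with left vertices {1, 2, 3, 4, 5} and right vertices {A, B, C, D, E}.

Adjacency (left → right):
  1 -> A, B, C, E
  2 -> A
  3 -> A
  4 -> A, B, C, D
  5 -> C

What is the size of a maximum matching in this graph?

4

For example, pair 1→E, 2→A, 4→B, 5→C.
The set {2, 3} has only 1 neighbour ({A}), so by Hall's theorem at most 4 of the 5 left vertices can be matched.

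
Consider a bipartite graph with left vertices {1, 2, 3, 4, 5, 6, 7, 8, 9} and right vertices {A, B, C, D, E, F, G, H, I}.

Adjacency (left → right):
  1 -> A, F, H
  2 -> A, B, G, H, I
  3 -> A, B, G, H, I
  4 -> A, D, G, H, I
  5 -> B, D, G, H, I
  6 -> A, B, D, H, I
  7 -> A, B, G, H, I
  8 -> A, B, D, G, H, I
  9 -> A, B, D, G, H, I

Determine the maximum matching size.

One maximum matching: 1-F, 2-I, 3-B, 4-A, 5-D, 6-H, 7-G.
The set {2, 3, 4, 5, 6, 7, 8, 9} has only 6 neighbours ({A, B, D, G, H, I}), so by Hall's theorem at most 7 of the 9 left vertices can be matched.

7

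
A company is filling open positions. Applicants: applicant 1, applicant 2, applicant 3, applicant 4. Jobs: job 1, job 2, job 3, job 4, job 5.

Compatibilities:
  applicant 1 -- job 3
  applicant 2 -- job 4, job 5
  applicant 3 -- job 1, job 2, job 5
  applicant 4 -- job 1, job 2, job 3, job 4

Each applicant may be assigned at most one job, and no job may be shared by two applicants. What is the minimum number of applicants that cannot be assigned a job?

One maximum matching: applicant 1→job 3, applicant 2→job 4, applicant 3→job 1, applicant 4→job 2.
This saturates every applicant, so 4 is the maximum.
That matches 4 of the 4, leaving 0 unmatched; no matching can do better.

0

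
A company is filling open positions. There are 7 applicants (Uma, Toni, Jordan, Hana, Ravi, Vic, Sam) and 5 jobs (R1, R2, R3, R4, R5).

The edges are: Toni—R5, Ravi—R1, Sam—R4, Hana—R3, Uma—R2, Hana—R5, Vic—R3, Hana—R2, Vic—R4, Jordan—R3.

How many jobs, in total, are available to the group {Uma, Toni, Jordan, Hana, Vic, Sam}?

The union of neighbours of {Uma, Toni, Jordan, Hana, Vic, Sam} is {R2, R3, R4, R5}, which has 4 elements.
Since |N(S)| = 4 < |S| = 6, Hall's condition fails for this subset.

4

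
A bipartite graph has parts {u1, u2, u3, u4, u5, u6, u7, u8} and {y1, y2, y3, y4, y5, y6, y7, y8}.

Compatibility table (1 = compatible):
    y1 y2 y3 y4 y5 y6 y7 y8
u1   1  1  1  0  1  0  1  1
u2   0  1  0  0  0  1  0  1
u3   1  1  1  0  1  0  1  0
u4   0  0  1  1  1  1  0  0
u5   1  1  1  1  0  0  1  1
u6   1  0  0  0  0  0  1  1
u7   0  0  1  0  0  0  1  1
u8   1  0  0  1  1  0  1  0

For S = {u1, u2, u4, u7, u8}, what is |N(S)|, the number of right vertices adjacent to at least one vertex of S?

8

The union of neighbours of {u1, u2, u4, u7, u8} is {y1, y2, y3, y4, y5, y6, y7, y8}, which has 8 elements.
Since |N(S)| = 8 ≥ |S| = 5, Hall's condition holds for this subset.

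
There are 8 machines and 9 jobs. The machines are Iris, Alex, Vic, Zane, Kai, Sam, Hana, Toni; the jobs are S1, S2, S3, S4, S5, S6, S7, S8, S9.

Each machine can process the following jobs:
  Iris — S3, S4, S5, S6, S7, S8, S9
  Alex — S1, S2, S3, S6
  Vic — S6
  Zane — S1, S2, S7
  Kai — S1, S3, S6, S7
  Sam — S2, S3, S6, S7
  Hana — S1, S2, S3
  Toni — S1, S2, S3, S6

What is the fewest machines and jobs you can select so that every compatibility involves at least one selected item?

{Iris, S1, S2, S3, S6, S7} is a vertex cover of size 6: every edge has an endpoint in this set.
No smaller cover exists because Iris–S4, Alex–S3, Vic–S6, Zane–S7, Kai–S1, Sam–S2 is a matching of size 6, and a cover must include an endpoint of each of these disjoint edges (König's theorem).

6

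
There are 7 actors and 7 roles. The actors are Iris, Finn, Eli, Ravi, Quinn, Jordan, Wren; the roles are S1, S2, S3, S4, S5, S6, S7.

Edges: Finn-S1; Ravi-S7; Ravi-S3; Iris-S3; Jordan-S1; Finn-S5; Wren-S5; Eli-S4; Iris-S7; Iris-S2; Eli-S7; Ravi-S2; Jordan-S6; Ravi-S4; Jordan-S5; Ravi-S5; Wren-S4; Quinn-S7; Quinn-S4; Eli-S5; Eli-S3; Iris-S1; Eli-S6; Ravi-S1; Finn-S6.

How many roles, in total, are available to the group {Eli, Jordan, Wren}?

The union of neighbours of {Eli, Jordan, Wren} is {S1, S3, S4, S5, S6, S7}, which has 6 elements.
Since |N(S)| = 6 ≥ |S| = 3, Hall's condition holds for this subset.

6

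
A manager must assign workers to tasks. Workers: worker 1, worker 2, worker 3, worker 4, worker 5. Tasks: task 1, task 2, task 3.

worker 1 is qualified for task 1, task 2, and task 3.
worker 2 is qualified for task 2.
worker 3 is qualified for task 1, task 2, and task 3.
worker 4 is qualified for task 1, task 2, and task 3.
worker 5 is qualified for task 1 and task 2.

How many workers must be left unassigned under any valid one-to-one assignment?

One maximum matching: worker 1–task 3, worker 2–task 2, worker 3–task 1.
The set {worker 1, worker 2, worker 3, worker 4, worker 5} has only 3 neighbours ({task 1, task 2, task 3}), so by Hall's theorem at most 3 of the 5 workers can be matched.
That matches 3 of the 5, leaving 2 unmatched; no matching can do better.

2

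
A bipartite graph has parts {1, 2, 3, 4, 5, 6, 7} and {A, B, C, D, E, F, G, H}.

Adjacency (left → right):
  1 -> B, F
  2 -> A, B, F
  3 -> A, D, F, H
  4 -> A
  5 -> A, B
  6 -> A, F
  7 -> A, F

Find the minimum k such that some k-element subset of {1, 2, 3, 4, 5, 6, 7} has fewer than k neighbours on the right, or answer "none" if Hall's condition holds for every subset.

3

Take S = {4, 6, 7}. Its neighbourhood is {A, F}, so |N(S)| = 2 < |S| = 3.
Every subset of size less than 3 has at least as many neighbours as members, so 3 is the minimum.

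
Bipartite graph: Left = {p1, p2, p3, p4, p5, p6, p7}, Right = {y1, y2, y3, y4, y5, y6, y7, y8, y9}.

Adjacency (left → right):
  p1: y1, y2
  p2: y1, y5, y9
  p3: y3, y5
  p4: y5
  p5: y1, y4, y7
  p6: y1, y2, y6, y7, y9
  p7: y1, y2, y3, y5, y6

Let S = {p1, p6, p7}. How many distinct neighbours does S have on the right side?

7

The union of neighbours of {p1, p6, p7} is {y1, y2, y3, y5, y6, y7, y9}, which has 7 elements.
Since |N(S)| = 7 ≥ |S| = 3, Hall's condition holds for this subset.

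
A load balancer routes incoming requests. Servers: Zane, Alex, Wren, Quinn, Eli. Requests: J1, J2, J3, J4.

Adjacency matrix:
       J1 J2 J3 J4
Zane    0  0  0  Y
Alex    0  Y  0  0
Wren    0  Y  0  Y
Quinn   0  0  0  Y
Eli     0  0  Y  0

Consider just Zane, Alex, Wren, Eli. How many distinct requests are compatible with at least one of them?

The union of neighbours of {Zane, Alex, Wren, Eli} is {J2, J3, J4}, which has 3 elements.
Since |N(S)| = 3 < |S| = 4, Hall's condition fails for this subset.

3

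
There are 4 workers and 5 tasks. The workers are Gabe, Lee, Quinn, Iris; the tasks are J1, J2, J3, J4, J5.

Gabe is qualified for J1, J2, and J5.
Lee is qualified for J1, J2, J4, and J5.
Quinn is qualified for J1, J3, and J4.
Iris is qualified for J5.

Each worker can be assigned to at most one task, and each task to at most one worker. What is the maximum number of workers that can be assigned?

4

For example, pair Gabe→J2, Lee→J1, Quinn→J3, Iris→J5.
All 4 workers are matched, so no larger matching exists.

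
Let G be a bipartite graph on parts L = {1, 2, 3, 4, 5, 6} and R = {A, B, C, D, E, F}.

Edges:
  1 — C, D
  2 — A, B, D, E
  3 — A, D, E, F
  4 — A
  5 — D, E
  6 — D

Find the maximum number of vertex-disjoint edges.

6

For example, pair 1-C, 2-B, 3-F, 4-A, 5-E, 6-D.
This saturates every left vertex, so 6 is the maximum.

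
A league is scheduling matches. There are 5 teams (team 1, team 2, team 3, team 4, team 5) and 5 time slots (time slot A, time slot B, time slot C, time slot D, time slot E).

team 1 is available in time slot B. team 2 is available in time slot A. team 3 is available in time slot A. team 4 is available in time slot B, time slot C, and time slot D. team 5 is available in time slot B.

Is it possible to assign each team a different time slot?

No

The set {team 1, team 2, team 3, team 5} has only 2 neighbours ({time slot A, time slot B}), so by Hall's theorem at most 3 of the 5 teams can be matched.
Hence no matching covers every team.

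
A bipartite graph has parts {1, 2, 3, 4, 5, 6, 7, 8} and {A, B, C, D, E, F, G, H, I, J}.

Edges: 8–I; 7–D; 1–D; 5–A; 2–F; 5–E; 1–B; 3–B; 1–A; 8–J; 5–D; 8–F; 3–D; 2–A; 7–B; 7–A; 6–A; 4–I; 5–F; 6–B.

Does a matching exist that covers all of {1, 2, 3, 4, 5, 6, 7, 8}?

No

The set {1, 3, 6, 7} has only 3 neighbours ({A, B, D}), so by Hall's theorem at most 7 of the 8 left vertices can be matched.
Hence no matching covers every left vertex.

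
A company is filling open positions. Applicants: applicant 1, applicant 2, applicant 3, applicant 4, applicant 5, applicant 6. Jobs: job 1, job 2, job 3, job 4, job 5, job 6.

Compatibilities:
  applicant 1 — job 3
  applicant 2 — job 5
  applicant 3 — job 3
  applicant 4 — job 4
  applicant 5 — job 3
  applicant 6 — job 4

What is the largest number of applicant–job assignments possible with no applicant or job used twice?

3

For example, pair applicant 1–job 3, applicant 2–job 5, applicant 4–job 4.
The set {applicant 1, applicant 3, applicant 4, applicant 5, applicant 6} has only 2 neighbours ({job 3, job 4}), so by Hall's theorem at most 3 of the 6 applicants can be matched.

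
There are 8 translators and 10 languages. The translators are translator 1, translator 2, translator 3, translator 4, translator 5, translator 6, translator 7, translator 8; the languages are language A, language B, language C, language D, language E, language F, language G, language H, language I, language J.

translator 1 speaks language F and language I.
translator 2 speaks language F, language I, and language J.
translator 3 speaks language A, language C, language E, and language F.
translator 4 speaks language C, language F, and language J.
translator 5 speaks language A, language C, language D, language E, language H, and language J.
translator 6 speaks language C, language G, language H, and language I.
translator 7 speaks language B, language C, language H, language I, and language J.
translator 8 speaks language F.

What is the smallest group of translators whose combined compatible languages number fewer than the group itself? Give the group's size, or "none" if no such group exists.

A matching saturating every translator exists, for instance translator 1→language I, translator 2→language J, translator 3→language A, translator 4→language C, translator 5→language D, translator 6→language H, translator 7→language B, translator 8→language F.
By Hall's marriage theorem, this means |N(S)| ≥ |S| for every subset S, so no violating subset exists.

none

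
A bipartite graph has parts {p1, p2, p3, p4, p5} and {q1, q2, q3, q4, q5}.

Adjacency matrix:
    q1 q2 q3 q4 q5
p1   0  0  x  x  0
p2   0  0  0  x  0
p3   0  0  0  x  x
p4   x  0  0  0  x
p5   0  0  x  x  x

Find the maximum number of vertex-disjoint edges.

4

For example, pair p1-q3, p2-q4, p3-q5, p4-q1.
The set {p1, p2, p3, p5} has only 3 neighbours ({q3, q4, q5}), so by Hall's theorem at most 4 of the 5 left vertices can be matched.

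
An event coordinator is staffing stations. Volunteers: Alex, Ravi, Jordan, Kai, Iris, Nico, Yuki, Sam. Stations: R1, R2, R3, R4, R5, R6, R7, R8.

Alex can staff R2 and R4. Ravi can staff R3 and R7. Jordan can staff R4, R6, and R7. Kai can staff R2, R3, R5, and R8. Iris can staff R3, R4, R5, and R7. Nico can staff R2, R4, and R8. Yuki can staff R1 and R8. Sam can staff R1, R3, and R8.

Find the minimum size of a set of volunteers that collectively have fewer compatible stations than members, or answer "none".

A matching saturating every volunteer exists, for instance Alex→R2, Ravi→R3, Jordan→R6, Kai→R5, Iris→R7, Nico→R4, Yuki→R1, Sam→R8.
By Hall's marriage theorem, this means |N(S)| ≥ |S| for every subset S, so no violating subset exists.

none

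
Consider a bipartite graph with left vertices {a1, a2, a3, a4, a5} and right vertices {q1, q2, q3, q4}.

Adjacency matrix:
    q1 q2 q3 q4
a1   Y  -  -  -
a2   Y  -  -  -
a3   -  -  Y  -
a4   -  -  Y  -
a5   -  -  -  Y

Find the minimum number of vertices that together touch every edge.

3

{a5, q1, q3} is a vertex cover of size 3: every edge has an endpoint in this set.
No smaller cover exists because a1–q1, a3–q3, a5–q4 is a matching of size 3, and a cover must include an endpoint of each of these disjoint edges (König's theorem).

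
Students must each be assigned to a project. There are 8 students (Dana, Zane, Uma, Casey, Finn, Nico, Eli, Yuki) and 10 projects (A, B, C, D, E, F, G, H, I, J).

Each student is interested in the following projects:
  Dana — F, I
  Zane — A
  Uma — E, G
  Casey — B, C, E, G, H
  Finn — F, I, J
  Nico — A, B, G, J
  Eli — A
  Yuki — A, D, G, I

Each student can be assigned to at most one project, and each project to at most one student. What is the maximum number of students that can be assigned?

For example, pair Dana→F, Zane→A, Uma→E, Casey→G, Finn→J, Nico→B, Yuki→I.
The set {Zane, Eli} has only 1 neighbour ({A}), so by Hall's theorem at most 7 of the 8 students can be matched.

7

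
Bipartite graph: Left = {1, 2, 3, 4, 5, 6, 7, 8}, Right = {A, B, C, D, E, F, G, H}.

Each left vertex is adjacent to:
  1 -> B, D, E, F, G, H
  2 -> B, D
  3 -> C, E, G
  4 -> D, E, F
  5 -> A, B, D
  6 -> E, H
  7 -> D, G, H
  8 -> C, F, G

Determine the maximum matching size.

For example, pair 1→E, 2→B, 3→C, 4→D, 5→A, 6→H, 7→G, 8→F.
This saturates every left vertex, so 8 is the maximum.

8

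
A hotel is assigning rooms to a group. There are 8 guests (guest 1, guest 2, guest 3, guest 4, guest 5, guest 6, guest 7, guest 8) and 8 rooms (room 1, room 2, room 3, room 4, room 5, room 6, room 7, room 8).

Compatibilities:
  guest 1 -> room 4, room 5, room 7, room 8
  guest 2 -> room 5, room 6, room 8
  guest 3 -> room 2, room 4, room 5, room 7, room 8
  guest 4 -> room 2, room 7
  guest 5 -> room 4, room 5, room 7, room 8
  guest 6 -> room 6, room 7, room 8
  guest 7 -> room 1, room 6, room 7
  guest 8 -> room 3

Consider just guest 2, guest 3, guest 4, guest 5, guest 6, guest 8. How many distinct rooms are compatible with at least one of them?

The union of neighbours of {guest 2, guest 3, guest 4, guest 5, guest 6, guest 8} is {room 2, room 3, room 4, room 5, room 6, room 7, room 8}, which has 7 elements.
Since |N(S)| = 7 ≥ |S| = 6, Hall's condition holds for this subset.

7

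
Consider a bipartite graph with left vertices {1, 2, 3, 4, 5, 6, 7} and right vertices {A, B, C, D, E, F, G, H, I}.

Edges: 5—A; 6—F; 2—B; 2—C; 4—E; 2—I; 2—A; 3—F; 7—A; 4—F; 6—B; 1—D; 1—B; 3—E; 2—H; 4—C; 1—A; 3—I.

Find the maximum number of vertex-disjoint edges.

For example, pair 1→D, 2→H, 3→F, 4→E, 5→A, 6→B.
The set {5, 7} has only 1 neighbour ({A}), so by Hall's theorem at most 6 of the 7 left vertices can be matched.

6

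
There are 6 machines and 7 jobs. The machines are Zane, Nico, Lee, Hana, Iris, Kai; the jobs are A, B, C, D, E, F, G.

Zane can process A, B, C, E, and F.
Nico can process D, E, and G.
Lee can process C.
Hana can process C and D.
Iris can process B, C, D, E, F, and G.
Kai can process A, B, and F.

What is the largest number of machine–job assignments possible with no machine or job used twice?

6

One maximum matching: Zane→A, Nico→E, Lee→C, Hana→D, Iris→G, Kai→B.
This saturates every machine, so 6 is the maximum.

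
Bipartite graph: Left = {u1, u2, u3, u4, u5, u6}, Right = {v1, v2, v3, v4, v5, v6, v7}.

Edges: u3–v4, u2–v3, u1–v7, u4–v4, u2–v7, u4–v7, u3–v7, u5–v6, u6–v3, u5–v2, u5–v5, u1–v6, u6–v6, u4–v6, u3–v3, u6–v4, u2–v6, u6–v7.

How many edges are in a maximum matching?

5

For example, pair u1-v7, u2-v3, u3-v4, u4-v6, u5-v2.
The set {u1, u2, u3, u4, u6} has only 4 neighbours ({v3, v4, v6, v7}), so by Hall's theorem at most 5 of the 6 left vertices can be matched.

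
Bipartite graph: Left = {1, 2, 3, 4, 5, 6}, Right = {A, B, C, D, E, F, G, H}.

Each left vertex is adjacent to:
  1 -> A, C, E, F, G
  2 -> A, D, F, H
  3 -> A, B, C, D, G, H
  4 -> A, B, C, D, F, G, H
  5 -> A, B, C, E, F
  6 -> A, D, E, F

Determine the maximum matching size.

6

For example, pair 1→G, 2→F, 3→A, 4→H, 5→B, 6→E.
All 6 left vertices are matched, so no larger matching exists.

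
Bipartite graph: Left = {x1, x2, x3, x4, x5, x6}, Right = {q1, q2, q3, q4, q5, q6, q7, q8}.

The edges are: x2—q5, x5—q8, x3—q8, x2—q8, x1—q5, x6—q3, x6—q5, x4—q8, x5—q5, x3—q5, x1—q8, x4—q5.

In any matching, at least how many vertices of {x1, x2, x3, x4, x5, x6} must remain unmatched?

3

One maximum matching: x1-q5, x2-q8, x6-q3.
The set {x1, x2, x3, x4, x5} has only 2 neighbours ({q5, q8}), so by Hall's theorem at most 3 of the 6 left vertices can be matched.
That matches 3 of the 6, leaving 3 unmatched; no matching can do better.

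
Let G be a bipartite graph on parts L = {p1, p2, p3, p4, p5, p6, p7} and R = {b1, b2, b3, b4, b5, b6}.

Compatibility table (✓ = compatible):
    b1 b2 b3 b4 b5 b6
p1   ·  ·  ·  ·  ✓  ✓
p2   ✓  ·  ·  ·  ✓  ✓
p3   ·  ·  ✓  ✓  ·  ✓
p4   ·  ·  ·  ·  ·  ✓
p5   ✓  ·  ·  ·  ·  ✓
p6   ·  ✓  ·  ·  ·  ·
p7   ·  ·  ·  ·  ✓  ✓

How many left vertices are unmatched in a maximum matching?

A valid assignment of size 5: p1-b5, p2-b1, p3-b3, p4-b6, p6-b2.
The set {p1, p2, p4, p5, p7} has only 3 neighbours ({b1, b5, b6}), so by Hall's theorem at most 5 of the 7 left vertices can be matched.
That matches 5 of the 7, leaving 2 unmatched; no matching can do better.

2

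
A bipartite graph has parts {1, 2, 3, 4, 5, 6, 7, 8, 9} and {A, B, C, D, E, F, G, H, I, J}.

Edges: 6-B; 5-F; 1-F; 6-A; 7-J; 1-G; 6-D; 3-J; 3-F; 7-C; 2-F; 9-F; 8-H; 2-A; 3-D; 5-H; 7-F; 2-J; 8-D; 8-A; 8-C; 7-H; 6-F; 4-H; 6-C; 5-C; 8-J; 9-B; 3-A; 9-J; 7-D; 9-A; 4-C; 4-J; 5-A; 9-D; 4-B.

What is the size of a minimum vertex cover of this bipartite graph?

The 8 edges 1–G, 2–F, 3–D, 4–B, 5–C, 6–A, 7–H, 8–J form a matching, so any vertex cover needs at least 8 vertices (one per matched edge).
Conversely {1, A, B, C, D, F, H, J} meets every edge and has exactly 8 vertices, so 8 is optimal.

8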